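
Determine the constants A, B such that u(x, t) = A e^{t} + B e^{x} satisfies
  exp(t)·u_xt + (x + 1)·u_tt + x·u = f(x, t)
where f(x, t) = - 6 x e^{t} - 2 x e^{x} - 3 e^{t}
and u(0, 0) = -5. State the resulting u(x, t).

Answer: u(x, t) = - 3 e^{t} - 2 e^{x}

Derivation:
Substitute the ansatz u = A e^{t} + B e^{x} into the left-hand side.
Derivatives of the ansatz:
  u_xt = 0
  u_tt = A e^{t}
Term by term:
  exp(t)·u_xt = 0
  (x + 1)·u_tt = A x e^{t} + A e^{t}
  x·u = A x e^{t} + B x e^{x}
So the left-hand side equals
  2 A x e^{t} + A e^{t} + B x e^{x}
This must equal f(x, t) = - 6 x e^{t} - 2 x e^{x} - 3 e^{t} identically.
Matching coefficients of the independent functions:
  [x e^{t}]:  2 A = -6
  [x e^{x}]:  B = -2
  [e^{t}]:  A = -3
Solving: A = -3, B = -2.
Check against the point condition:
  u(0, 0) = -5  ⟹  A + B = -5  ✓
Hence u(x, t) = - 3 e^{t} - 2 e^{x}.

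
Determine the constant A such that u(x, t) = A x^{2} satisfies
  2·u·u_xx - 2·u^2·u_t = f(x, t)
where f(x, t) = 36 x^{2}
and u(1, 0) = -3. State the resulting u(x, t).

Substitute the ansatz u = A x^{2} into the left-hand side.
Derivatives of the ansatz:
  u_xx = 2 A
  u_t = 0
Term by term:
  2·u·u_xx = 4 A^{2} x^{2}
  -2·u^2·u_t = 0
So the left-hand side equals
  4 A^{2} x^{2}
This must equal f(x, t) = 36 x^{2} identically.
Matching coefficients of the independent functions:
  [x^{2}]:  4 A^{2} = 36
These equations allow (A) = (-3) or (3).
Impose the point condition(s):
  u(1, 0) = -3  ⟹  A = -3
Only A = -3 satisfies everything.
Hence u(x, t) = - 3 x^{2}.

Answer: u(x, t) = - 3 x^{2}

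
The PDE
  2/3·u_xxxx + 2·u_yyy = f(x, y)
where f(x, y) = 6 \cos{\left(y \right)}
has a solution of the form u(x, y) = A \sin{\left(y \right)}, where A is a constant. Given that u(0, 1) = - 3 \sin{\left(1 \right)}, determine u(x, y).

Substitute the ansatz u = A \sin{\left(y \right)} into the left-hand side.
Derivatives of the ansatz:
  u_xxxx = 0
  u_yyy = - A \cos{\left(y \right)}
Term by term:
  2/3·u_xxxx = 0
  2·u_yyy = - 2 A \cos{\left(y \right)}
So the left-hand side equals
  - 2 A \cos{\left(y \right)}
This must equal f(x, y) = 6 \cos{\left(y \right)} identically.
Matching coefficients of the independent functions:
  [\cos{\left(y \right)}]:  - 2 A = 6
Solving: A = -3.
Check against the point condition:
  u(0, 1) = - 3 \sin{\left(1 \right)}  ⟹  A \sin{\left(1 \right)} = - 3 \sin{\left(1 \right)}  ✓
Hence u(x, y) = - 3 \sin{\left(y \right)}.

Answer: u(x, y) = - 3 \sin{\left(y \right)}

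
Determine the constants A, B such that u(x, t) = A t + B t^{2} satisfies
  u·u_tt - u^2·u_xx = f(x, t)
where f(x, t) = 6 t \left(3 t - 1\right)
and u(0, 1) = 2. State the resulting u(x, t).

Answer: u(x, t) = 3 t^{2} - t

Derivation:
Substitute the ansatz u = A t + B t^{2} into the left-hand side.
Derivatives of the ansatz:
  u_tt = 2 B
  u_xx = 0
Term by term:
  u·u_tt = 2 A B t + 2 B^{2} t^{2}
  -u^2·u_xx = 0
So the left-hand side equals
  2 A B t + 2 B^{2} t^{2}
This must equal f(x, t) = 6 t \left(3 t - 1\right) identically.
Matching coefficients of the independent functions:
  [t]:  2 A B = -6
  [t^{2}]:  2 B^{2} = 18
These equations allow (A, B) = (-1, 3) or (1, -3).
Impose the point condition(s):
  u(0, 1) = 2  ⟹  A + B = 2
Only A = -1, B = 3 satisfies everything.
Hence u(x, t) = 3 t^{2} - t.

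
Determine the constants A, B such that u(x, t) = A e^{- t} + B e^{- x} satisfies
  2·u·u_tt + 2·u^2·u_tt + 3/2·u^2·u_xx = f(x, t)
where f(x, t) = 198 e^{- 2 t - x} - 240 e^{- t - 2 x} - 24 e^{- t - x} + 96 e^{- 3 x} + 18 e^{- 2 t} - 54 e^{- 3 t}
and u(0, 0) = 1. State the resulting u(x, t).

Substitute the ansatz u = A e^{- t} + B e^{- x} into the left-hand side.
Derivatives of the ansatz:
  u_tt = A e^{- t}
  u_xx = B e^{- x}
Term by term:
  2·u·u_tt = 2 A^{2} e^{- 2 t} + 2 A B e^{- t} e^{- x}
  2·u^2·u_tt = 2 A^{3} e^{- 3 t} + 4 A^{2} B e^{- 2 t} e^{- x} + 2 A B^{2} e^{- t} e^{- 2 x}
  3/2·u^2·u_xx = \frac{3 A^{2} B e^{- 2 t} e^{- x}}{2} + 3 A B^{2} e^{- t} e^{- 2 x} + \frac{3 B^{3} e^{- 3 x}}{2}
So the left-hand side equals
  2 A^{3} e^{- 3 t} + \frac{11 A^{2} B e^{- 2 t} e^{- x}}{2} + 2 A^{2} e^{- 2 t} + 5 A B^{2} e^{- t} e^{- 2 x} + 2 A B e^{- t} e^{- x} + \frac{3 B^{3} e^{- 3 x}}{2}
This must equal f(x, t) identically; expanded, f = 96 e^{- 3 x} - 24 e^{- t} e^{- x} - 240 e^{- t} e^{- 2 x} + 18 e^{- 2 t} + 198 e^{- 2 t} e^{- x} - 54 e^{- 3 t}.
Matching coefficients of the independent functions:
  [e^{- 2 t} e^{- x}]:  \frac{11 A^{2} B}{2} = 198
  [e^{- t} e^{- 2 x}]:  5 A B^{2} = -240
  [e^{- t} e^{- x}]:  2 A B = -24
  [e^{- 3 t}]:  2 A^{3} = -54
  [e^{- 2 t}]:  2 A^{2} = 18
  [e^{- 3 x}]:  \frac{3 B^{3}}{2} = 96
Solving: A = -3, B = 4.
Check against the point condition:
  u(0, 0) = 1  ⟹  A + B = 1  ✓
Hence u(x, t) = 4 e^{- x} - 3 e^{- t}.

Answer: u(x, t) = 4 e^{- x} - 3 e^{- t}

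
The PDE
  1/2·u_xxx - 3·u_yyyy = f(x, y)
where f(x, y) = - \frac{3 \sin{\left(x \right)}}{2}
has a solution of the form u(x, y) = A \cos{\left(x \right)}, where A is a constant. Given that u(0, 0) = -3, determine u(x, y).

Answer: u(x, y) = - 3 \cos{\left(x \right)}

Derivation:
Substitute the ansatz u = A \cos{\left(x \right)} into the left-hand side.
Derivatives of the ansatz:
  u_xxx = A \sin{\left(x \right)}
  u_yyyy = 0
Term by term:
  1/2·u_xxx = \frac{A \sin{\left(x \right)}}{2}
  -3·u_yyyy = 0
So the left-hand side equals
  \frac{A \sin{\left(x \right)}}{2}
This must equal f(x, y) = - \frac{3 \sin{\left(x \right)}}{2} identically.
Matching coefficients of the independent functions:
  [\sin{\left(x \right)}]:  \frac{A}{2} = - \frac{3}{2}
Solving: A = -3.
Check against the point condition:
  u(0, 0) = -3  ⟹  A = -3  ✓
Hence u(x, y) = - 3 \cos{\left(x \right)}.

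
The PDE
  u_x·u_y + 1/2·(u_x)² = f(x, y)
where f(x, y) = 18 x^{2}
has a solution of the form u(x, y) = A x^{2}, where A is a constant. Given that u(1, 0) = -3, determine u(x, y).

Substitute the ansatz u = A x^{2} into the left-hand side.
Derivatives of the ansatz:
  u_x = 2 A x
  u_y = 0
Term by term:
  u_x·u_y = 0
  1/2·(u_x)² = 2 A^{2} x^{2}
So the left-hand side equals
  2 A^{2} x^{2}
This must equal f(x, y) = 18 x^{2} identically.
Matching coefficients of the independent functions:
  [x^{2}]:  2 A^{2} = 18
These equations allow (A) = (-3) or (3).
Impose the point condition(s):
  u(1, 0) = -3  ⟹  A = -3
Only A = -3 satisfies everything.
Hence u(x, y) = - 3 x^{2}.

Answer: u(x, y) = - 3 x^{2}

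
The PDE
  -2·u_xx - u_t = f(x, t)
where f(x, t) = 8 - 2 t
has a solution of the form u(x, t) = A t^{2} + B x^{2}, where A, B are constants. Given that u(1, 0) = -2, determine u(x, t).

Answer: u(x, t) = t^{2} - 2 x^{2}

Derivation:
Substitute the ansatz u = A t^{2} + B x^{2} into the left-hand side.
Derivatives of the ansatz:
  u_xx = 2 B
  u_t = 2 A t
Term by term:
  -2·u_xx = - 4 B
  -u_t = - 2 A t
So the left-hand side equals
  - 2 A t - 4 B
This must equal f(x, t) = 8 - 2 t identically.
Matching coefficients of the independent functions:
  [constant term]:  - 4 B = 8
  [t]:  - 2 A = -2
Solving: A = 1, B = -2.
Check against the point condition:
  u(1, 0) = -2  ⟹  B = -2  ✓
Hence u(x, t) = t^{2} - 2 x^{2}.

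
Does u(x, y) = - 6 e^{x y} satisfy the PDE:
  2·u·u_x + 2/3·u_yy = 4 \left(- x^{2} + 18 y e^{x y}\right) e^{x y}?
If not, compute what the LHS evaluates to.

Evaluate each term of the left-hand side for u = - 6 e^{x y}.
Derivatives:
  u_x = - 6 y e^{x y}
  u_yy = - 6 x^{2} e^{x y}
Terms:
  2·u·u_x = 72 y e^{2 x y}
  2/3·u_yy = - 4 x^{2} e^{x y}
Sum: LHS = 4 \left(- x^{2} + 18 y e^{x y}\right) e^{x y}
This is exactly the given right-hand side, so u is a solution.

Answer: Yes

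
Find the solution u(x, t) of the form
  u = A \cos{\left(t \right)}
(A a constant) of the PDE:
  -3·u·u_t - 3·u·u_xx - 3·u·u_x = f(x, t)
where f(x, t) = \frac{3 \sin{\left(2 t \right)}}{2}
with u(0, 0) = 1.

Substitute the ansatz u = A \cos{\left(t \right)} into the left-hand side.
Derivatives of the ansatz:
  u_t = - A \sin{\left(t \right)}
  u_xx = 0
  u_x = 0
Term by term:
  -3·u·u_t = 3 A^{2} \sin{\left(t \right)} \cos{\left(t \right)}
  -3·u·u_xx = 0
  -3·u·u_x = 0
So the left-hand side equals
  3 A^{2} \sin{\left(t \right)} \cos{\left(t \right)}
This must equal f(x, t) identically; expanded, f = 3 \sin{\left(t \right)} \cos{\left(t \right)}.
Matching coefficients of the independent functions:
  [\sin{\left(t \right)} \cos{\left(t \right)}]:  3 A^{2} = 3
These equations allow (A) = (-1) or (1).
Impose the point condition(s):
  u(0, 0) = 1  ⟹  A = 1
Only A = 1 satisfies everything.
Hence u(x, t) = \cos{\left(t \right)}.

Answer: u(x, t) = \cos{\left(t \right)}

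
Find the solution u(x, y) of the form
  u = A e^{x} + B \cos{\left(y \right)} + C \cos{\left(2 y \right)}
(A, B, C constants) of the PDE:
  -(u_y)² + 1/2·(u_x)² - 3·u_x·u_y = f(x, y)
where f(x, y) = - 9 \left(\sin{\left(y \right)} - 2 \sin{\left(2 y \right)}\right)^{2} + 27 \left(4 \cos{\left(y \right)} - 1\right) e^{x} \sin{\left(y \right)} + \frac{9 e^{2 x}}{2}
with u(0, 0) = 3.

Substitute the ansatz u = A e^{x} + B \cos{\left(y \right)} + C \cos{\left(2 y \right)} into the left-hand side.
Derivatives of the ansatz:
  u_y = - B \sin{\left(y \right)} - 2 C \sin{\left(2 y \right)}
  u_x = A e^{x}
Term by term:
  -(u_y)² = - B^{2} \sin^{2}{\left(y \right)} - 4 B C \sin{\left(y \right)} \sin{\left(2 y \right)} - 4 C^{2} \sin^{2}{\left(2 y \right)}
  1/2·(u_x)² = \frac{A^{2} e^{2 x}}{2}
  -3·u_x·u_y = 3 A B e^{x} \sin{\left(y \right)} + 6 A C e^{x} \sin{\left(2 y \right)}
So the left-hand side equals
  \frac{A^{2} e^{2 x}}{2} + 3 A B e^{x} \sin{\left(y \right)} + 6 A C e^{x} \sin{\left(2 y \right)} - B^{2} \sin^{2}{\left(y \right)} - 4 B C \sin{\left(y \right)} \sin{\left(2 y \right)} - 4 C^{2} \sin^{2}{\left(2 y \right)}
This must equal f(x, y) identically; expanded, f = \frac{9 e^{2 x}}{2} - 27 e^{x} \sin{\left(y \right)} + 54 e^{x} \sin{\left(2 y \right)} - 9 \sin^{2}{\left(y \right)} + 36 \sin{\left(y \right)} \sin{\left(2 y \right)} - 36 \sin^{2}{\left(2 y \right)}.
Matching coefficients of the independent functions:
  [e^{x} \sin{\left(y \right)}]:  3 A B = -27
  [e^{x} \sin{\left(2 y \right)}]:  6 A C = 54
  [\sin{\left(y \right)} \sin{\left(2 y \right)}]:  - 4 B C = 36
  [e^{2 x}]:  \frac{A^{2}}{2} = \frac{9}{2}
  [\sin^{2}{\left(y \right)}]:  - B^{2} = -9
  [\sin^{2}{\left(2 y \right)}]:  - 4 C^{2} = -36
These equations allow (A, B, C) = (-3, 3, -3) or (3, -3, 3).
Impose the point condition(s):
  u(0, 0) = 3  ⟹  A + B + C = 3
Only A = 3, B = -3, C = 3 satisfies everything.
Hence u(x, y) = 3 e^{x} - 3 \cos{\left(y \right)} + 3 \cos{\left(2 y \right)}.

Answer: u(x, y) = 3 e^{x} - 3 \cos{\left(y \right)} + 3 \cos{\left(2 y \right)}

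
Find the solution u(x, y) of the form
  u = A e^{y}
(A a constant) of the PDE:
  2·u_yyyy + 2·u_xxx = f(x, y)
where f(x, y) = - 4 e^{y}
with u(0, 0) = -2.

Substitute the ansatz u = A e^{y} into the left-hand side.
Derivatives of the ansatz:
  u_yyyy = A e^{y}
  u_xxx = 0
Term by term:
  2·u_yyyy = 2 A e^{y}
  2·u_xxx = 0
So the left-hand side equals
  2 A e^{y}
This must equal f(x, y) = - 4 e^{y} identically.
Matching coefficients of the independent functions:
  [e^{y}]:  2 A = -4
Solving: A = -2.
Check against the point condition:
  u(0, 0) = -2  ⟹  A = -2  ✓
Hence u(x, y) = - 2 e^{y}.

Answer: u(x, y) = - 2 e^{y}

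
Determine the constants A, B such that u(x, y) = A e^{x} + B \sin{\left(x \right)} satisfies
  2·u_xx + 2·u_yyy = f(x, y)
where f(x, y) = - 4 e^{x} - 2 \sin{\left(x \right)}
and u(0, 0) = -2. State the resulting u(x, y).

Substitute the ansatz u = A e^{x} + B \sin{\left(x \right)} into the left-hand side.
Derivatives of the ansatz:
  u_xx = A e^{x} - B \sin{\left(x \right)}
  u_yyy = 0
Term by term:
  2·u_xx = 2 A e^{x} - 2 B \sin{\left(x \right)}
  2·u_yyy = 0
So the left-hand side equals
  2 A e^{x} - 2 B \sin{\left(x \right)}
This must equal f(x, y) = - 4 e^{x} - 2 \sin{\left(x \right)} identically.
Matching coefficients of the independent functions:
  [e^{x}]:  2 A = -4
  [\sin{\left(x \right)}]:  - 2 B = -2
Solving: A = -2, B = 1.
Check against the point condition:
  u(0, 0) = -2  ⟹  A = -2  ✓
Hence u(x, y) = - 2 e^{x} + \sin{\left(x \right)}.

Answer: u(x, y) = - 2 e^{x} + \sin{\left(x \right)}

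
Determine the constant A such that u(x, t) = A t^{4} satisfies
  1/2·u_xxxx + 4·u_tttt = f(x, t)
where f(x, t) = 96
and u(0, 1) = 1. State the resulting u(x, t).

Answer: u(x, t) = t^{4}

Derivation:
Substitute the ansatz u = A t^{4} into the left-hand side.
Derivatives of the ansatz:
  u_xxxx = 0
  u_tttt = 24 A
Term by term:
  1/2·u_xxxx = 0
  4·u_tttt = 96 A
So the left-hand side equals
  96 A
This must equal f(x, t) = 96 identically.
Matching coefficients of the independent functions:
  [constant term]:  96 A = 96
Solving: A = 1.
Check against the point condition:
  u(0, 1) = 1  ⟹  A = 1  ✓
Hence u(x, t) = t^{4}.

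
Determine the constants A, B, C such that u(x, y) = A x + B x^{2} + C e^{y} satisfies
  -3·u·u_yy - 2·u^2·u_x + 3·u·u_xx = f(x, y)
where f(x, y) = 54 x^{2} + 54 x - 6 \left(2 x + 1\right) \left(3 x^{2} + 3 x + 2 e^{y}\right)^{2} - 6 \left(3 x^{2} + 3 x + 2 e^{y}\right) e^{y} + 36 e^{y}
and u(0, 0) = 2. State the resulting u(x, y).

Answer: u(x, y) = 3 x^{2} + 3 x + 2 e^{y}

Derivation:
Substitute the ansatz u = A x + B x^{2} + C e^{y} into the left-hand side.
Derivatives of the ansatz:
  u_yy = C e^{y}
  u_x = A + 2 B x
  u_xx = 2 B
Term by term:
  -3·u·u_yy = - 3 A C x e^{y} - 3 B C x^{2} e^{y} - 3 C^{2} e^{2 y}
  -2·u^2·u_x = - 2 A^{3} x^{2} - 8 A^{2} B x^{3} - 4 A^{2} C x e^{y} - 10 A B^{2} x^{4} - 12 A B C x^{2} e^{y} - 2 A C^{2} e^{2 y} - 4 B^{3} x^{5} - 8 B^{2} C x^{3} e^{y} - 4 B C^{2} x e^{2 y}
  3·u·u_xx = 6 A B x + 6 B^{2} x^{2} + 6 B C e^{y}
So the left-hand side equals
  - 2 A^{3} x^{2} - 8 A^{2} B x^{3} - 4 A^{2} C x e^{y} - 10 A B^{2} x^{4} - 12 A B C x^{2} e^{y} + 6 A B x - 2 A C^{2} e^{2 y} - 3 A C x e^{y} - 4 B^{3} x^{5} - 8 B^{2} C x^{3} e^{y} + 6 B^{2} x^{2} - 4 B C^{2} x e^{2 y} - 3 B C x^{2} e^{y} + 6 B C e^{y} - 3 C^{2} e^{2 y}
This must equal f(x, y) identically; expanded, f = - 108 x^{5} - 270 x^{4} - 144 x^{3} e^{y} - 216 x^{3} - 234 x^{2} e^{y} - 48 x e^{2 y} - 90 x e^{y} + 54 x - 36 e^{2 y} + 36 e^{y}.
Matching coefficients of the independent functions:
  [x]:  6 A B = 54
  [x^{2}]:  - 2 A^{3} + 6 B^{2} = 0
  [x^{3}]:  - 8 A^{2} B = -216
  [x^{4}]:  - 10 A B^{2} = -270
  [x^{5}]:  - 4 B^{3} = -108
  [x e^{y}]:  - 4 A^{2} C - 3 A C = -90
  [x e^{2 y}]:  - 4 B C^{2} = -48
  [x^{2} e^{y}]:  - 12 A B C - 3 B C = -234
  [x^{3} e^{y}]:  - 8 B^{2} C = -144
  [e^{y}]:  6 B C = 36
  [e^{2 y}]:  - 2 A C^{2} - 3 C^{2} = -36
Solving: A = 3, B = 3, C = 2.
Check against the point condition:
  u(0, 0) = 2  ⟹  C = 2  ✓
Hence u(x, y) = 3 x^{2} + 3 x + 2 e^{y}.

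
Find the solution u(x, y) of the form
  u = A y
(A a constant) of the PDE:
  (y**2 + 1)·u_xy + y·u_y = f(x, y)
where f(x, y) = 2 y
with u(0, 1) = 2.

Substitute the ansatz u = A y into the left-hand side.
Derivatives of the ansatz:
  u_xy = 0
  u_y = A
Term by term:
  (y**2 + 1)·u_xy = 0
  y·u_y = A y
So the left-hand side equals
  A y
This must equal f(x, y) = 2 y identically.
Matching coefficients of the independent functions:
  [y]:  A = 2
Solving: A = 2.
Check against the point condition:
  u(0, 1) = 2  ⟹  A = 2  ✓
Hence u(x, y) = 2 y.

Answer: u(x, y) = 2 y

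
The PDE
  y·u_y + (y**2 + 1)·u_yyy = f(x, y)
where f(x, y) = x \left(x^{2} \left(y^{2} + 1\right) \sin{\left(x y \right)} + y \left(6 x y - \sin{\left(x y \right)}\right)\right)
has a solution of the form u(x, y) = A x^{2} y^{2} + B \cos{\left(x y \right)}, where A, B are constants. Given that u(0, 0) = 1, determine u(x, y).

Substitute the ansatz u = A x^{2} y^{2} + B \cos{\left(x y \right)} into the left-hand side.
Derivatives of the ansatz:
  u_y = 2 A x^{2} y - B x \sin{\left(x y \right)}
  u_yyy = B x^{3} \sin{\left(x y \right)}
Term by term:
  y·u_y = 2 A x^{2} y^{2} - B x y \sin{\left(x y \right)}
  (y**2 + 1)·u_yyy = B x^{3} y^{2} \sin{\left(x y \right)} + B x^{3} \sin{\left(x y \right)}
So the left-hand side equals
  2 A x^{2} y^{2} + B x^{3} y^{2} \sin{\left(x y \right)} + B x^{3} \sin{\left(x y \right)} - B x y \sin{\left(x y \right)}
This must equal f(x, y) identically; expanded, f = x^{3} y^{2} \sin{\left(x y \right)} + x^{3} \sin{\left(x y \right)} + 6 x^{2} y^{2} - x y \sin{\left(x y \right)}.
Matching coefficients of the independent functions:
  [x^{2} y^{2}]:  2 A = 6
  [x^{3} \sin{\left(x y \right)}, x^{3} y^{2} \sin{\left(x y \right)}]:  B = 1
  [x y \sin{\left(x y \right)}]:  - B = -1
Solving: A = 3, B = 1.
Check against the point condition:
  u(0, 0) = 1  ⟹  B = 1  ✓
Hence u(x, y) = 3 x^{2} y^{2} + \cos{\left(x y \right)}.

Answer: u(x, y) = 3 x^{2} y^{2} + \cos{\left(x y \right)}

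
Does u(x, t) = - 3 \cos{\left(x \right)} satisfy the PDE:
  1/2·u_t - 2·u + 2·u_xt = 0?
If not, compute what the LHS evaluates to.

Evaluate each term of the left-hand side for u = - 3 \cos{\left(x \right)}.
Derivatives:
  u_t = 0
  u_xt = 0
Terms:
  1/2·u_t = 0
  -2·u = 6 \cos{\left(x \right)}
  2·u_xt = 0
Sum: LHS = 6 \cos{\left(x \right)}
Given right-hand side: 0. Difference LHS − RHS = 6 \cos{\left(x \right)} ≠ 0, so u is not a solution.

Answer: No, the LHS evaluates to 6 \cos{\left(x \right)}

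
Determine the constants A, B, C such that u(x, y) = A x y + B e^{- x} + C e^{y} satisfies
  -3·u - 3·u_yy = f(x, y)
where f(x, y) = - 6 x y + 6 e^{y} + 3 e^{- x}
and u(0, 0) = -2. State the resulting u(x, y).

Answer: u(x, y) = 2 x y - e^{y} - e^{- x}

Derivation:
Substitute the ansatz u = A x y + B e^{- x} + C e^{y} into the left-hand side.
Derivatives of the ansatz:
  u_yy = C e^{y}
Term by term:
  -3·u = - 3 A x y - 3 B e^{- x} - 3 C e^{y}
  -3·u_yy = - 3 C e^{y}
So the left-hand side equals
  - 3 A x y - 3 B e^{- x} - 6 C e^{y}
This must equal f(x, y) = - 6 x y + 6 e^{y} + 3 e^{- x} identically.
Matching coefficients of the independent functions:
  [x y]:  - 3 A = -6
  [e^{- x}]:  - 3 B = 3
  [e^{y}]:  - 6 C = 6
Solving: A = 2, B = -1, C = -1.
Check against the point condition:
  u(0, 0) = -2  ⟹  B + C = -2  ✓
Hence u(x, y) = 2 x y - e^{y} - e^{- x}.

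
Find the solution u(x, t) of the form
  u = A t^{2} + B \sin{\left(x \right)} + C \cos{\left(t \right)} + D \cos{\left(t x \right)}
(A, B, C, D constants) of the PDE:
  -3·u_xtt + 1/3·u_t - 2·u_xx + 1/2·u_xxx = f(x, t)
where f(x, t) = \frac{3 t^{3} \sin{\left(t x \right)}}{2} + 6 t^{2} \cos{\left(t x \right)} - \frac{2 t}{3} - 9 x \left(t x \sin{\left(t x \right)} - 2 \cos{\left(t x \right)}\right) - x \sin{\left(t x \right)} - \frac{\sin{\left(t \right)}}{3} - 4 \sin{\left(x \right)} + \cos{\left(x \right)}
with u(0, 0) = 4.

Answer: u(x, t) = - t^{2} - 2 \sin{\left(x \right)} + \cos{\left(t \right)} + 3 \cos{\left(t x \right)}

Derivation:
Substitute the ansatz u = A t^{2} + B \sin{\left(x \right)} + C \cos{\left(t \right)} + D \cos{\left(t x \right)} into the left-hand side.
Derivatives of the ansatz:
  u_xtt = D t x^{2} \sin{\left(t x \right)} - 2 D x \cos{\left(t x \right)}
  u_t = 2 A t - C \sin{\left(t \right)} - D x \sin{\left(t x \right)}
  u_xx = - B \sin{\left(x \right)} - D t^{2} \cos{\left(t x \right)}
  u_xxx = - B \cos{\left(x \right)} + D t^{3} \sin{\left(t x \right)}
Term by term:
  -3·u_xtt = - 3 D t x^{2} \sin{\left(t x \right)} + 6 D x \cos{\left(t x \right)}
  1/3·u_t = \frac{2 A t}{3} - \frac{C \sin{\left(t \right)}}{3} - \frac{D x \sin{\left(t x \right)}}{3}
  -2·u_xx = 2 B \sin{\left(x \right)} + 2 D t^{2} \cos{\left(t x \right)}
  1/2·u_xxx = - \frac{B \cos{\left(x \right)}}{2} + \frac{D t^{3} \sin{\left(t x \right)}}{2}
So the left-hand side equals
  \frac{2 A t}{3} + 2 B \sin{\left(x \right)} - \frac{B \cos{\left(x \right)}}{2} - \frac{C \sin{\left(t \right)}}{3} + \frac{D t^{3} \sin{\left(t x \right)}}{2} + 2 D t^{2} \cos{\left(t x \right)} - 3 D t x^{2} \sin{\left(t x \right)} - \frac{D x \sin{\left(t x \right)}}{3} + 6 D x \cos{\left(t x \right)}
This must equal f(x, t) identically; expanded, f = \frac{3 t^{3} \sin{\left(t x \right)}}{2} + 6 t^{2} \cos{\left(t x \right)} - 9 t x^{2} \sin{\left(t x \right)} - \frac{2 t}{3} - x \sin{\left(t x \right)} + 18 x \cos{\left(t x \right)} - \frac{\sin{\left(t \right)}}{3} - 4 \sin{\left(x \right)} + \cos{\left(x \right)}.
Matching coefficients of the independent functions:
  [t]:  \frac{2 A}{3} = - \frac{2}{3}
  [t^{2} \cos{\left(t x \right)}]:  2 D = 6
  [t^{3} \sin{\left(t x \right)}]:  \frac{D}{2} = \frac{3}{2}
  [x \sin{\left(t x \right)}]:  - \frac{D}{3} = -1
  [x \cos{\left(t x \right)}]:  6 D = 18
  [t x^{2} \sin{\left(t x \right)}]:  - 3 D = -9
  [\sin{\left(t \right)}]:  - \frac{C}{3} = - \frac{1}{3}
  [\sin{\left(x \right)}]:  2 B = -4
  [\cos{\left(x \right)}]:  - \frac{B}{2} = 1
Solving: A = -1, B = -2, C = 1, D = 3.
Check against the point condition:
  u(0, 0) = 4  ⟹  C + D = 4  ✓
Hence u(x, t) = - t^{2} - 2 \sin{\left(x \right)} + \cos{\left(t \right)} + 3 \cos{\left(t x \right)}.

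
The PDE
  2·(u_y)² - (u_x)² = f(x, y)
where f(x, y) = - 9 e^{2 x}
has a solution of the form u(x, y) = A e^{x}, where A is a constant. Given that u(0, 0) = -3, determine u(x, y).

Substitute the ansatz u = A e^{x} into the left-hand side.
Derivatives of the ansatz:
  u_y = 0
  u_x = A e^{x}
Term by term:
  2·(u_y)² = 0
  -(u_x)² = - A^{2} e^{2 x}
So the left-hand side equals
  - A^{2} e^{2 x}
This must equal f(x, y) = - 9 e^{2 x} identically.
Matching coefficients of the independent functions:
  [e^{2 x}]:  - A^{2} = -9
These equations allow (A) = (-3) or (3).
Impose the point condition(s):
  u(0, 0) = -3  ⟹  A = -3
Only A = -3 satisfies everything.
Hence u(x, y) = - 3 e^{x}.

Answer: u(x, y) = - 3 e^{x}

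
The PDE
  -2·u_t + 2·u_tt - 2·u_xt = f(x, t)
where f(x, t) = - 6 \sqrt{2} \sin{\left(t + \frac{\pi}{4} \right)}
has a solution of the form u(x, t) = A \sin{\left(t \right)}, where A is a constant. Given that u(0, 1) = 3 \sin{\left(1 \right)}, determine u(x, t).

Answer: u(x, t) = 3 \sin{\left(t \right)}

Derivation:
Substitute the ansatz u = A \sin{\left(t \right)} into the left-hand side.
Derivatives of the ansatz:
  u_t = A \cos{\left(t \right)}
  u_tt = - A \sin{\left(t \right)}
  u_xt = 0
Term by term:
  -2·u_t = - 2 A \cos{\left(t \right)}
  2·u_tt = - 2 A \sin{\left(t \right)}
  -2·u_xt = 0
So the left-hand side equals
  - 2 A \sin{\left(t \right)} - 2 A \cos{\left(t \right)}
This must equal f(x, t) identically; expanded, f = - 6 \sin{\left(t \right)} - 6 \cos{\left(t \right)}.
Matching coefficients of the independent functions:
  [\sin{\left(t \right)}, \cos{\left(t \right)}]:  - 2 A = -6
Solving: A = 3.
Check against the point condition:
  u(0, 1) = 3 \sin{\left(1 \right)}  ⟹  A \sin{\left(1 \right)} = 3 \sin{\left(1 \right)}  ✓
Hence u(x, t) = 3 \sin{\left(t \right)}.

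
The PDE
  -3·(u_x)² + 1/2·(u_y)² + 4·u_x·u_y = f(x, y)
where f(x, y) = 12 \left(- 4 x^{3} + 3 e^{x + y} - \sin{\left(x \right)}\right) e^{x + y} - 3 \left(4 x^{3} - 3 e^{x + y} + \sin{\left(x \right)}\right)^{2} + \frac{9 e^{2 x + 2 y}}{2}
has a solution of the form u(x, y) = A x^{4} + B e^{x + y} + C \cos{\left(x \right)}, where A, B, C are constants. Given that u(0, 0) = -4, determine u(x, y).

Substitute the ansatz u = A x^{4} + B e^{x + y} + C \cos{\left(x \right)} into the left-hand side.
Derivatives of the ansatz:
  u_x = 4 A x^{3} + B e^{x} e^{y} - C \sin{\left(x \right)}
  u_y = B e^{x} e^{y}
Term by term:
  -3·(u_x)² = - 48 A^{2} x^{6} - 24 A B x^{3} e^{x} e^{y} + 24 A C x^{3} \sin{\left(x \right)} - 3 B^{2} e^{2 x} e^{2 y} + 6 B C e^{x} e^{y} \sin{\left(x \right)} - 3 C^{2} \sin^{2}{\left(x \right)}
  1/2·(u_y)² = \frac{B^{2} e^{2 x} e^{2 y}}{2}
  4·u_x·u_y = 16 A B x^{3} e^{x} e^{y} + 4 B^{2} e^{2 x} e^{2 y} - 4 B C e^{x} e^{y} \sin{\left(x \right)}
So the left-hand side equals
  - 48 A^{2} x^{6} - 8 A B x^{3} e^{x} e^{y} + 24 A C x^{3} \sin{\left(x \right)} + \frac{3 B^{2} e^{2 x} e^{2 y}}{2} + 2 B C e^{x} e^{y} \sin{\left(x \right)} - 3 C^{2} \sin^{2}{\left(x \right)}
This must equal f(x, y) identically; expanded, f = - 48 x^{6} + 24 x^{3} e^{x} e^{y} - 24 x^{3} \sin{\left(x \right)} + \frac{27 e^{2 x} e^{2 y}}{2} + 6 e^{x} e^{y} \sin{\left(x \right)} - 3 \sin^{2}{\left(x \right)}.
Matching coefficients of the independent functions:
  [x^{6}]:  - 48 A^{2} = -48
  [x^{3} \sin{\left(x \right)}]:  24 A C = -24
  [e^{2 x} e^{2 y}]:  \frac{3 B^{2}}{2} = \frac{27}{2}
  [x^{3} e^{x} e^{y}]:  - 8 A B = 24
  [e^{x} e^{y} \sin{\left(x \right)}]:  2 B C = 6
  [\sin^{2}{\left(x \right)}]:  - 3 C^{2} = -3
These equations allow (A, B, C) = (-1, 3, 1) or (1, -3, -1).
Impose the point condition(s):
  u(0, 0) = -4  ⟹  B + C = -4
Only A = 1, B = -3, C = -1 satisfies everything.
Hence u(x, y) = x^{4} - 3 e^{x + y} - \cos{\left(x \right)}.

Answer: u(x, y) = x^{4} - 3 e^{x + y} - \cos{\left(x \right)}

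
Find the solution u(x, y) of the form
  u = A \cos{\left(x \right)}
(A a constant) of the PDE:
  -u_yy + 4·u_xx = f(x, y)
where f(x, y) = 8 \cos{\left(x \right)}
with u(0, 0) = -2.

Answer: u(x, y) = - 2 \cos{\left(x \right)}

Derivation:
Substitute the ansatz u = A \cos{\left(x \right)} into the left-hand side.
Derivatives of the ansatz:
  u_yy = 0
  u_xx = - A \cos{\left(x \right)}
Term by term:
  -u_yy = 0
  4·u_xx = - 4 A \cos{\left(x \right)}
So the left-hand side equals
  - 4 A \cos{\left(x \right)}
This must equal f(x, y) = 8 \cos{\left(x \right)} identically.
Matching coefficients of the independent functions:
  [\cos{\left(x \right)}]:  - 4 A = 8
Solving: A = -2.
Check against the point condition:
  u(0, 0) = -2  ⟹  A = -2  ✓
Hence u(x, y) = - 2 \cos{\left(x \right)}.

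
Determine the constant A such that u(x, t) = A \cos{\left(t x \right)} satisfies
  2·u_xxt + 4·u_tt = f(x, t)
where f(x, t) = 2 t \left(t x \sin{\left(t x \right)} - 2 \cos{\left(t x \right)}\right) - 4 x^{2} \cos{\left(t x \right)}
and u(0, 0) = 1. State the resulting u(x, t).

Substitute the ansatz u = A \cos{\left(t x \right)} into the left-hand side.
Derivatives of the ansatz:
  u_xxt = A t^{2} x \sin{\left(t x \right)} - 2 A t \cos{\left(t x \right)}
  u_tt = - A x^{2} \cos{\left(t x \right)}
Term by term:
  2·u_xxt = 2 A t^{2} x \sin{\left(t x \right)} - 4 A t \cos{\left(t x \right)}
  4·u_tt = - 4 A x^{2} \cos{\left(t x \right)}
So the left-hand side equals
  2 A t^{2} x \sin{\left(t x \right)} - 4 A t \cos{\left(t x \right)} - 4 A x^{2} \cos{\left(t x \right)}
This must equal f(x, t) identically; expanded, f = 2 t^{2} x \sin{\left(t x \right)} - 4 t \cos{\left(t x \right)} - 4 x^{2} \cos{\left(t x \right)}.
Matching coefficients of the independent functions:
  [t \cos{\left(t x \right)}, x^{2} \cos{\left(t x \right)}]:  - 4 A = -4
  [t^{2} x \sin{\left(t x \right)}]:  2 A = 2
Solving: A = 1.
Check against the point condition:
  u(0, 0) = 1  ⟹  A = 1  ✓
Hence u(x, t) = \cos{\left(t x \right)}.

Answer: u(x, t) = \cos{\left(t x \right)}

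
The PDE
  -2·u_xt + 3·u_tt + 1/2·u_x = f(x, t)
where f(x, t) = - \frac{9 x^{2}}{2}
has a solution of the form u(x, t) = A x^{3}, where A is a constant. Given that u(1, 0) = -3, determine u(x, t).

Substitute the ansatz u = A x^{3} into the left-hand side.
Derivatives of the ansatz:
  u_xt = 0
  u_tt = 0
  u_x = 3 A x^{2}
Term by term:
  -2·u_xt = 0
  3·u_tt = 0
  1/2·u_x = \frac{3 A x^{2}}{2}
So the left-hand side equals
  \frac{3 A x^{2}}{2}
This must equal f(x, t) = - \frac{9 x^{2}}{2} identically.
Matching coefficients of the independent functions:
  [x^{2}]:  \frac{3 A}{2} = - \frac{9}{2}
Solving: A = -3.
Check against the point condition:
  u(1, 0) = -3  ⟹  A = -3  ✓
Hence u(x, t) = - 3 x^{3}.

Answer: u(x, t) = - 3 x^{3}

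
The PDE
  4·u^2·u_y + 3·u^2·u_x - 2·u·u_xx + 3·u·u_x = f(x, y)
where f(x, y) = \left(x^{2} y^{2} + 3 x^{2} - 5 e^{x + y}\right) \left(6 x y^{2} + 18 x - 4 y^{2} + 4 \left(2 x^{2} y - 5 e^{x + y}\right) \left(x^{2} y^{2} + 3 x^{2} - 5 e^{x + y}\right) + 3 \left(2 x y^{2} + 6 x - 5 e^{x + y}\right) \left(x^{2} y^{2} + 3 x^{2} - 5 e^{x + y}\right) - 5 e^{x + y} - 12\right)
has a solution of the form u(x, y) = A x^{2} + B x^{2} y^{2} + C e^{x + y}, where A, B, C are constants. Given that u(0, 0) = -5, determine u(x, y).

Substitute the ansatz u = A x^{2} + B x^{2} y^{2} + C e^{x + y} into the left-hand side.
Derivatives of the ansatz:
  u_y = 2 B x^{2} y + C e^{x} e^{y}
  u_x = 2 A x + 2 B x y^{2} + C e^{x} e^{y}
  u_xx = 2 A + 2 B y^{2} + C e^{x} e^{y}
Term by term:
  4·u^2·u_y = 8 A^{2} B x^{6} y + 4 A^{2} C x^{4} e^{x} e^{y} + 16 A B^{2} x^{6} y^{3} + 8 A B C x^{4} y^{2} e^{x} e^{y} + 16 A B C x^{4} y e^{x} e^{y} + 8 A C^{2} x^{2} e^{2 x} e^{2 y} + 8 B^{3} x^{6} y^{5} + 4 B^{2} C x^{4} y^{4} e^{x} e^{y} + 16 B^{2} C x^{4} y^{3} e^{x} e^{y} + 8 B C^{2} x^{2} y^{2} e^{2 x} e^{2 y} + 8 B C^{2} x^{2} y e^{2 x} e^{2 y} + 4 C^{3} e^{3 x} e^{3 y}
  3·u^2·u_x = 6 A^{3} x^{5} + 18 A^{2} B x^{5} y^{2} + 3 A^{2} C x^{4} e^{x} e^{y} + 12 A^{2} C x^{3} e^{x} e^{y} + 18 A B^{2} x^{5} y^{4} + 6 A B C x^{4} y^{2} e^{x} e^{y} + 24 A B C x^{3} y^{2} e^{x} e^{y} + 6 A C^{2} x^{2} e^{2 x} e^{2 y} + 6 A C^{2} x e^{2 x} e^{2 y} + 6 B^{3} x^{5} y^{6} + 3 B^{2} C x^{4} y^{4} e^{x} e^{y} + 12 B^{2} C x^{3} y^{4} e^{x} e^{y} + 6 B C^{2} x^{2} y^{2} e^{2 x} e^{2 y} + 6 B C^{2} x y^{2} e^{2 x} e^{2 y} + 3 C^{3} e^{3 x} e^{3 y}
  -2·u·u_xx = - 4 A^{2} x^{2} - 8 A B x^{2} y^{2} - 2 A C x^{2} e^{x} e^{y} - 4 A C e^{x} e^{y} - 4 B^{2} x^{2} y^{4} - 2 B C x^{2} y^{2} e^{x} e^{y} - 4 B C y^{2} e^{x} e^{y} - 2 C^{2} e^{2 x} e^{2 y}
  3·u·u_x = 6 A^{2} x^{3} + 12 A B x^{3} y^{2} + 3 A C x^{2} e^{x} e^{y} + 6 A C x e^{x} e^{y} + 6 B^{2} x^{3} y^{4} + 3 B C x^{2} y^{2} e^{x} e^{y} + 6 B C x y^{2} e^{x} e^{y} + 3 C^{2} e^{2 x} e^{2 y}
Sum these and collect like terms in the independent variables.
This must equal f(x, y) identically; expanded, f = 8 x^{6} y^{5} + 48 x^{6} y^{3} + 72 x^{6} y + 6 x^{5} y^{6} + 54 x^{5} y^{4} + 162 x^{5} y^{2} + 162 x^{5} - 35 x^{4} y^{4} e^{x} e^{y} - 80 x^{4} y^{3} e^{x} e^{y} - 210 x^{4} y^{2} e^{x} e^{y} - 240 x^{4} y e^{x} e^{y} - 315 x^{4} e^{x} e^{y} - 60 x^{3} y^{4} e^{x} e^{y} + 6 x^{3} y^{4} - 360 x^{3} y^{2} e^{x} e^{y} + 36 x^{3} y^{2} - 540 x^{3} e^{x} e^{y} + 54 x^{3} - 4 x^{2} y^{4} + 350 x^{2} y^{2} e^{2 x} e^{2 y} - 5 x^{2} y^{2} e^{x} e^{y} - 24 x^{2} y^{2} + 200 x^{2} y e^{2 x} e^{2 y} + 1050 x^{2} e^{2 x} e^{2 y} - 15 x^{2} e^{x} e^{y} - 36 x^{2} + 150 x y^{2} e^{2 x} e^{2 y} - 30 x y^{2} e^{x} e^{y} + 450 x e^{2 x} e^{2 y} - 90 x e^{x} e^{y} + 20 y^{2} e^{x} e^{y} - 875 e^{3 x} e^{3 y} + 25 e^{2 x} e^{2 y} + 60 e^{x} e^{y}.
Matching coefficients of the independent functions:
(each divided by its leading coefficient; functions giving the same equation are listed together)
  [x^{2}, x^{3}]:  A^{2} - 9 = 0
  [x^{5}]:  A^{3} - 27 = 0
  [x^{2} y^{2}, x^{3} y^{2}]:  A B - 3 = 0
  [x^{2} y^{4}, x^{3} y^{4}]:  B^{2} - 1 = 0
  [x^{5} y^{2}, x^{6} y]:  A^{2} B - 9 = 0
  [x^{5} y^{4}, x^{6} y^{3}]:  A B^{2} - 3 = 0
  [x^{5} y^{6}, x^{6} y^{5}]:  B^{3} - 1 = 0
  [e^{x} e^{y}, x e^{x} e^{y}, x^{2} e^{x} e^{y}]:  A C + 15 = 0
  [e^{2 x} e^{2 y}]:  C^{2} - 25 = 0
  [e^{3 x} e^{3 y}]:  C^{3} + 125 = 0
  [x e^{2 x} e^{2 y}, x^{2} e^{2 x} e^{2 y}]:  A C^{2} - 75 = 0
  [x^{3} e^{x} e^{y}]:  A^{2} C + 45 = 0
  [x^{4} e^{x} e^{y}]:  7 A^{2} C + 315 = 0
  [y^{2} e^{x} e^{y}, x y^{2} e^{x} e^{y}, x^{2} y^{2} e^{x} e^{y}]:  B C + 5 = 0
  [x y^{2} e^{2 x} e^{2 y}, x^{2} y e^{2 x} e^{2 y}, x^{2} y^{2} e^{2 x} e^{2 y}]:  B C^{2} - 25 = 0
  [x^{3} y^{2} e^{x} e^{y}, x^{4} y e^{x} e^{y}, x^{4} y^{2} e^{x} e^{y}]:  A B C + 15 = 0
  [x^{3} y^{4} e^{x} e^{y}, x^{4} y^{3} e^{x} e^{y}, x^{4} y^{4} e^{x} e^{y}]:  B^{2} C + 5 = 0
Solving: A = 3, B = 1, C = -5.
Check against the point condition:
  u(0, 0) = -5  ⟹  C = -5  ✓
Hence u(x, y) = x^{2} y^{2} + 3 x^{2} - 5 e^{x + y}.

Answer: u(x, y) = x^{2} y^{2} + 3 x^{2} - 5 e^{x + y}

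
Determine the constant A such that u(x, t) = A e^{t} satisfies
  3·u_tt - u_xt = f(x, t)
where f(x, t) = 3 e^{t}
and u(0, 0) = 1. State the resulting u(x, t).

Substitute the ansatz u = A e^{t} into the left-hand side.
Derivatives of the ansatz:
  u_tt = A e^{t}
  u_xt = 0
Term by term:
  3·u_tt = 3 A e^{t}
  -u_xt = 0
So the left-hand side equals
  3 A e^{t}
This must equal f(x, t) = 3 e^{t} identically.
Matching coefficients of the independent functions:
  [e^{t}]:  3 A = 3
Solving: A = 1.
Check against the point condition:
  u(0, 0) = 1  ⟹  A = 1  ✓
Hence u(x, t) = e^{t}.

Answer: u(x, t) = e^{t}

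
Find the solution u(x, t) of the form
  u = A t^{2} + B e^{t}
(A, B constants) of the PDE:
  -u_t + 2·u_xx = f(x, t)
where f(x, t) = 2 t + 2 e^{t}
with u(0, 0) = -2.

Substitute the ansatz u = A t^{2} + B e^{t} into the left-hand side.
Derivatives of the ansatz:
  u_t = 2 A t + B e^{t}
  u_xx = 0
Term by term:
  -u_t = - 2 A t - B e^{t}
  2·u_xx = 0
So the left-hand side equals
  - 2 A t - B e^{t}
This must equal f(x, t) = 2 t + 2 e^{t} identically.
Matching coefficients of the independent functions:
  [t]:  - 2 A = 2
  [e^{t}]:  - B = 2
Solving: A = -1, B = -2.
Check against the point condition:
  u(0, 0) = -2  ⟹  B = -2  ✓
Hence u(x, t) = - t^{2} - 2 e^{t}.

Answer: u(x, t) = - t^{2} - 2 e^{t}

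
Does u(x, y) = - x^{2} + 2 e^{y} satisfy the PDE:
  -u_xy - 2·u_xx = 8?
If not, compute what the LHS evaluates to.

Evaluate each term of the left-hand side for u = - x^{2} + 2 e^{y}.
Derivatives:
  u_xy = 0
  u_xx = -2
Terms:
  -u_xy = 0
  -2·u_xx = 4
Sum: LHS = 4
Given right-hand side: 8. Difference LHS − RHS = -4 ≠ 0, so u is not a solution.

Answer: No, the LHS evaluates to 4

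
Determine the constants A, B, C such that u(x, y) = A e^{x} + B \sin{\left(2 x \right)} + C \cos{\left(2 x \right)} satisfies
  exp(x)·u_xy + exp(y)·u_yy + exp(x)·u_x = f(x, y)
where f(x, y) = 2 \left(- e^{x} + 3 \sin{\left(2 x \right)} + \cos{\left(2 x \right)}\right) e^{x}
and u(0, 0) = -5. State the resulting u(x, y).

Substitute the ansatz u = A e^{x} + B \sin{\left(2 x \right)} + C \cos{\left(2 x \right)} into the left-hand side.
Derivatives of the ansatz:
  u_xy = 0
  u_yy = 0
  u_x = A e^{x} + 2 B \cos{\left(2 x \right)} - 2 C \sin{\left(2 x \right)}
Term by term:
  exp(x)·u_xy = 0
  exp(y)·u_yy = 0
  exp(x)·u_x = A e^{2 x} + 2 B e^{x} \cos{\left(2 x \right)} - 2 C e^{x} \sin{\left(2 x \right)}
So the left-hand side equals
  A e^{2 x} + 2 B e^{x} \cos{\left(2 x \right)} - 2 C e^{x} \sin{\left(2 x \right)}
This must equal f(x, y) identically; expanded, f = - 2 e^{2 x} + 6 e^{x} \sin{\left(2 x \right)} + 2 e^{x} \cos{\left(2 x \right)}.
Matching coefficients of the independent functions:
  [e^{x} \sin{\left(2 x \right)}]:  - 2 C = 6
  [e^{x} \cos{\left(2 x \right)}]:  2 B = 2
  [e^{2 x}]:  A = -2
Solving: A = -2, B = 1, C = -3.
Check against the point condition:
  u(0, 0) = -5  ⟹  A + C = -5  ✓
Hence u(x, y) = - 2 e^{x} + \sin{\left(2 x \right)} - 3 \cos{\left(2 x \right)}.

Answer: u(x, y) = - 2 e^{x} + \sin{\left(2 x \right)} - 3 \cos{\left(2 x \right)}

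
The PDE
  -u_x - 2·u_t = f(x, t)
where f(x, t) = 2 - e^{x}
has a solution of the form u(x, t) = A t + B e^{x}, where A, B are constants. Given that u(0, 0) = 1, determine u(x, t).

Answer: u(x, t) = - t + e^{x}

Derivation:
Substitute the ansatz u = A t + B e^{x} into the left-hand side.
Derivatives of the ansatz:
  u_x = B e^{x}
  u_t = A
Term by term:
  -u_x = - B e^{x}
  -2·u_t = - 2 A
So the left-hand side equals
  - 2 A - B e^{x}
This must equal f(x, t) = 2 - e^{x} identically.
Matching coefficients of the independent functions:
  [constant term]:  - 2 A = 2
  [e^{x}]:  - B = -1
Solving: A = -1, B = 1.
Check against the point condition:
  u(0, 0) = 1  ⟹  B = 1  ✓
Hence u(x, t) = - t + e^{x}.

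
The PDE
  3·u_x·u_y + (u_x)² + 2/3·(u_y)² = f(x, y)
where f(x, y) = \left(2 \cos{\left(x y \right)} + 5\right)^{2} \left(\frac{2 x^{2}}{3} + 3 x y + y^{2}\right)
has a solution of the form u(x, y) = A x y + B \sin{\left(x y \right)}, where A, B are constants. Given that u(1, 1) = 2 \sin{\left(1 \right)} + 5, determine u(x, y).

Substitute the ansatz u = A x y + B \sin{\left(x y \right)} into the left-hand side.
Derivatives of the ansatz:
  u_x = A y + B y \cos{\left(x y \right)}
  u_y = A x + B x \cos{\left(x y \right)}
Term by term:
  3·u_x·u_y = 3 A^{2} x y + 6 A B x y \cos{\left(x y \right)} + 3 B^{2} x y \cos^{2}{\left(x y \right)}
  (u_x)² = A^{2} y^{2} + 2 A B y^{2} \cos{\left(x y \right)} + B^{2} y^{2} \cos^{2}{\left(x y \right)}
  2/3·(u_y)² = \frac{2 A^{2} x^{2}}{3} + \frac{4 A B x^{2} \cos{\left(x y \right)}}{3} + \frac{2 B^{2} x^{2} \cos^{2}{\left(x y \right)}}{3}
So the left-hand side equals
  \frac{2 A^{2} x^{2}}{3} + 3 A^{2} x y + A^{2} y^{2} + \frac{4 A B x^{2} \cos{\left(x y \right)}}{3} + 6 A B x y \cos{\left(x y \right)} + 2 A B y^{2} \cos{\left(x y \right)} + \frac{2 B^{2} x^{2} \cos^{2}{\left(x y \right)}}{3} + 3 B^{2} x y \cos^{2}{\left(x y \right)} + B^{2} y^{2} \cos^{2}{\left(x y \right)}
This must equal f(x, y) identically; expanded, f = \frac{8 x^{2} \cos^{2}{\left(x y \right)}}{3} + \frac{40 x^{2} \cos{\left(x y \right)}}{3} + \frac{50 x^{2}}{3} + 12 x y \cos^{2}{\left(x y \right)} + 60 x y \cos{\left(x y \right)} + 75 x y + 4 y^{2} \cos^{2}{\left(x y \right)} + 20 y^{2} \cos{\left(x y \right)} + 25 y^{2}.
Matching coefficients of the independent functions:
  [x^{2}]:  \frac{2 A^{2}}{3} = \frac{50}{3}
  [y^{2}]:  A^{2} = 25
  [x y]:  3 A^{2} = 75
  [x^{2} \cos{\left(x y \right)}]:  \frac{4 A B}{3} = \frac{40}{3}
  [x^{2} \cos^{2}{\left(x y \right)}]:  \frac{2 B^{2}}{3} = \frac{8}{3}
  [y^{2} \cos{\left(x y \right)}]:  2 A B = 20
  [y^{2} \cos^{2}{\left(x y \right)}]:  B^{2} = 4
  [x y \cos{\left(x y \right)}]:  6 A B = 60
  [x y \cos^{2}{\left(x y \right)}]:  3 B^{2} = 12
These equations allow (A, B) = (-5, -2) or (5, 2).
Impose the point condition(s):
  u(1, 1) = 2 \sin{\left(1 \right)} + 5  ⟹  A + B \sin{\left(1 \right)} = 2 \sin{\left(1 \right)} + 5
Only A = 5, B = 2 satisfies everything.
Hence u(x, y) = 5 x y + 2 \sin{\left(x y \right)}.

Answer: u(x, y) = 5 x y + 2 \sin{\left(x y \right)}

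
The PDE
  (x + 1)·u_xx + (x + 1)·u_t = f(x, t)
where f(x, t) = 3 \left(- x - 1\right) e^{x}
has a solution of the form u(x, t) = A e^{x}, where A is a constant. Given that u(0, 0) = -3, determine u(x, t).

Substitute the ansatz u = A e^{x} into the left-hand side.
Derivatives of the ansatz:
  u_xx = A e^{x}
  u_t = 0
Term by term:
  (x + 1)·u_xx = A x e^{x} + A e^{x}
  (x + 1)·u_t = 0
So the left-hand side equals
  A x e^{x} + A e^{x}
This must equal f(x, t) identically; expanded, f = - 3 x e^{x} - 3 e^{x}.
Matching coefficients of the independent functions:
  [x e^{x}, e^{x}]:  A = -3
Solving: A = -3.
Check against the point condition:
  u(0, 0) = -3  ⟹  A = -3  ✓
Hence u(x, t) = - 3 e^{x}.

Answer: u(x, t) = - 3 e^{x}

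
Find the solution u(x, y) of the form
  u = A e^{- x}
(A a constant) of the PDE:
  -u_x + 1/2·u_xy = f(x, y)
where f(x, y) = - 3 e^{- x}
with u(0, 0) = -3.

Substitute the ansatz u = A e^{- x} into the left-hand side.
Derivatives of the ansatz:
  u_x = - A e^{- x}
  u_xy = 0
Term by term:
  -u_x = A e^{- x}
  1/2·u_xy = 0
So the left-hand side equals
  A e^{- x}
This must equal f(x, y) = - 3 e^{- x} identically.
Matching coefficients of the independent functions:
  [e^{- x}]:  A = -3
Solving: A = -3.
Check against the point condition:
  u(0, 0) = -3  ⟹  A = -3  ✓
Hence u(x, y) = - 3 e^{- x}.

Answer: u(x, y) = - 3 e^{- x}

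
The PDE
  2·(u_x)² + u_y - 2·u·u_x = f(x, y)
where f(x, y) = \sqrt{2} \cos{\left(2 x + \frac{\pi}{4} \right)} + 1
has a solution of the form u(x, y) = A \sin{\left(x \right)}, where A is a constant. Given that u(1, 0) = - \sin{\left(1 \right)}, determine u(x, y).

Answer: u(x, y) = - \sin{\left(x \right)}

Derivation:
Substitute the ansatz u = A \sin{\left(x \right)} into the left-hand side.
Derivatives of the ansatz:
  u_x = A \cos{\left(x \right)}
  u_y = 0
Term by term:
  2·(u_x)² = 2 A^{2} \cos^{2}{\left(x \right)}
  u_y = 0
  -2·u·u_x = - 2 A^{2} \sin{\left(x \right)} \cos{\left(x \right)}
So the left-hand side equals
  - 2 A^{2} \sin{\left(x \right)} \cos{\left(x \right)} + 2 A^{2} \cos^{2}{\left(x \right)}
This must equal f(x, y) identically; expanded, f = - 2 \sin{\left(x \right)} \cos{\left(x \right)} + 2 \cos^{2}{\left(x \right)}.
Matching coefficients of the independent functions:
  [\sin{\left(x \right)} \cos{\left(x \right)}]:  - 2 A^{2} = -2
  [\cos^{2}{\left(x \right)}]:  2 A^{2} = 2
These equations allow (A) = (-1) or (1).
Impose the point condition(s):
  u(1, 0) = - \sin{\left(1 \right)}  ⟹  A \sin{\left(1 \right)} = - \sin{\left(1 \right)}
Only A = -1 satisfies everything.
Hence u(x, y) = - \sin{\left(x \right)}.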